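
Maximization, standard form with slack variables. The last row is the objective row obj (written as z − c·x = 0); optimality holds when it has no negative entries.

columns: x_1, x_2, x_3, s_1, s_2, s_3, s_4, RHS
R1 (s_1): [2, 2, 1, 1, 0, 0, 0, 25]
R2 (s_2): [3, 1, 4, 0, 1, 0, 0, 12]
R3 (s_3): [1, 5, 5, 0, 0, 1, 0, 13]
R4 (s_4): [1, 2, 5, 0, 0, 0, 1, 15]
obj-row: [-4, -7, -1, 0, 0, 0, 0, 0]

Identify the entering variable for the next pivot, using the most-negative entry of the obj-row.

x_2

Negative obj-row entries: x_1: -4, x_2: -7, x_3: -1.
The most negative is -7 in column x_2, so x_2 enters.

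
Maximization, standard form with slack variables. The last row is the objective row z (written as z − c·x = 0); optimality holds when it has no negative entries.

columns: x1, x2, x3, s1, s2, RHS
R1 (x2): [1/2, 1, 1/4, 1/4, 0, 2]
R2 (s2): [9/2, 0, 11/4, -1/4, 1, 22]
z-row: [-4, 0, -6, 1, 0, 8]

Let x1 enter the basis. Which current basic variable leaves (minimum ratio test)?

x2

Column x1 entries and ratios — x2: 2/(1/2) = 4; s2: 22/(9/2) = 44/9.
Smallest ratio is 4 in the row of x2, so x2 leaves.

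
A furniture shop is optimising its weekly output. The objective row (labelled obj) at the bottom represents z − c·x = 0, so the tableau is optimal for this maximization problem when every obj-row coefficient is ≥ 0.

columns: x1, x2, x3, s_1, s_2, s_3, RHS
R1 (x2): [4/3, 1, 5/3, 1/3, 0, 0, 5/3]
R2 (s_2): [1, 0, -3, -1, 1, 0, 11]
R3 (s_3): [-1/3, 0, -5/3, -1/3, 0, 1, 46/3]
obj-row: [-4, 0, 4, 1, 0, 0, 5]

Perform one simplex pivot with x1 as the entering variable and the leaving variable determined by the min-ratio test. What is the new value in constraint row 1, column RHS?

5/4

Ratio test on column x1 — row 1: (5/3)/(4/3) = 5/4; row 2: 11/1 = 11; row 3: entry -1/3 ≤ 0. Minimum is 5/4 at row 1 (x2 leaves); pivot element 4/3.
Divide row 1 by 4/3; eliminate column x1 from the other rows.
In the new row 1, the RHS entry is the old entry divided by the pivot: (5/3)/(4/3) = 5/4.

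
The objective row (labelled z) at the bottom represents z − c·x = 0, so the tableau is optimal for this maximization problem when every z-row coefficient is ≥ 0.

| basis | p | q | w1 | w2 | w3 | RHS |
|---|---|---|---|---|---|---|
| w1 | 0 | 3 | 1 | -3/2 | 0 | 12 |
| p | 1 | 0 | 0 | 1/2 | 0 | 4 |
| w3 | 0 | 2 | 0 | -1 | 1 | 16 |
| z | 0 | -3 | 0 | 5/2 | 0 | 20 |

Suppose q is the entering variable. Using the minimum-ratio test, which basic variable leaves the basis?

w1

Column q entries and ratios — w1: 12/3 = 4; p: 0 ≤ 0, skip; w3: 16/2 = 8.
Smallest ratio is 4 in the row of w1, so w1 leaves.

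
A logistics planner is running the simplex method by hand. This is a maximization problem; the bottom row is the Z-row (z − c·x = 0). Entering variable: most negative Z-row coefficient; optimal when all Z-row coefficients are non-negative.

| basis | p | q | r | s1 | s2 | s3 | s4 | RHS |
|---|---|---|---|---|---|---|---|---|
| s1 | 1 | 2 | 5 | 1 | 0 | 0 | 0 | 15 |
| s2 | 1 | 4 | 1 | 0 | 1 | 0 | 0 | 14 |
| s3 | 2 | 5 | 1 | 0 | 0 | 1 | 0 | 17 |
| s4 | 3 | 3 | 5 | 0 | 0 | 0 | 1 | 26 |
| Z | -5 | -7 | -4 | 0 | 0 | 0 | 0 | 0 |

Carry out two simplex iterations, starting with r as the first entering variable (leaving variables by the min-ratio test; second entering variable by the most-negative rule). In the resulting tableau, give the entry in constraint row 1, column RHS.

Ratio test on column r — row 1: 15/5 = 3; row 2: 14/1 = 14; row 3: 17/1 = 17; row 4: 26/5 = 26/5. Minimum is 3 at row 1 (s1 leaves); pivot element 5.
Divide row 1 by 5; eliminate column r from the other rows.
Second iteration: most negative Z-row entry is -27/5 in column q, so q enters.
Ratio test on column q — row 1: 3/(2/5) = 15/2; row 2: 11/(18/5) = 55/18; row 3: 14/(23/5) = 70/23; row 4: 11/1 = 11. Minimum is 70/23 at row 3 (s3 leaves); pivot element 23/5.
Divide row 3 by 23/5; eliminate column q from the other rows.
After both pivots, the entry at constraint row 1, column RHS is 41/23.

41/23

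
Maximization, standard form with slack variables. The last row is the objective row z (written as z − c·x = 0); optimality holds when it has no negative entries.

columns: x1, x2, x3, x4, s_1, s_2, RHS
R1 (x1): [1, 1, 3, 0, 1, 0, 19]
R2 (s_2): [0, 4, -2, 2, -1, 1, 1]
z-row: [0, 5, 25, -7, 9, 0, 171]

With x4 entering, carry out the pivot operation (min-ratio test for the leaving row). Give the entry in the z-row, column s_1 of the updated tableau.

Ratio test on column x4 — row 1: entry 0 ≤ 0; row 2: 1/2 = 1/2. Minimum is 1/2 at row 2 (s_2 leaves); pivot element 2.
Divide row 2 by 2; eliminate column x4 from the other rows.
z-row update in column s_1: 9 − (-7)·(-1/2) = 11/2.

11/2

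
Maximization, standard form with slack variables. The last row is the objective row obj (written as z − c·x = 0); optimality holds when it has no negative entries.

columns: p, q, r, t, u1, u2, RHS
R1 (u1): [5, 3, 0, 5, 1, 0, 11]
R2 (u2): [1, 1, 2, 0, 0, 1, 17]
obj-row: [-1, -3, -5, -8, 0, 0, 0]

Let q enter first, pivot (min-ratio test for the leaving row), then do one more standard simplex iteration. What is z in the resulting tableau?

Ratio test on column q — row 1: 11/3 = 11/3; row 2: 17/1 = 17. Minimum is 11/3 at row 1 (u1 leaves); pivot element 3.
Pivot on row 1; the obj-row RHS becomes 0 − (-3)·(11/3) = 11.
Next entering variable (most negative obj-row entry -5): r.
Ratio test on column r — row 1: entry 0 ≤ 0; row 2: (40/3)/2 = 20/3. Minimum is 20/3 at row 2 (u2 leaves); pivot element 2.
After the second pivot the obj-row RHS is 11 − (-5)·(20/3) = 133/3.

133/3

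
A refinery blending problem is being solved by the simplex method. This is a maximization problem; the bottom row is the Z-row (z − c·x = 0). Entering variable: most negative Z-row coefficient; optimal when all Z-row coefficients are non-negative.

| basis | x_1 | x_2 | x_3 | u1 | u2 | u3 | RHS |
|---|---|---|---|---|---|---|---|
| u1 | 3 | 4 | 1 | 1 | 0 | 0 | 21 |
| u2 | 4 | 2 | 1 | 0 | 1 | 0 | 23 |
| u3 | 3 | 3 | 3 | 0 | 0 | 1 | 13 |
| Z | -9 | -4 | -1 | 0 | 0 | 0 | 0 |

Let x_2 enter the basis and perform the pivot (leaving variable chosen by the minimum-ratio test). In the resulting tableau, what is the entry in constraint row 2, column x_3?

-1

Ratio test on column x_2 — row 1: 21/4 = 21/4; row 2: 23/2 = 23/2; row 3: 13/3 = 13/3. Minimum is 13/3 at row 3 (u3 leaves); pivot element 3.
Divide row 3 by 3; eliminate column x_2 from the other rows.
Row 2 update in column x_3: 1 − 2·1 = -1.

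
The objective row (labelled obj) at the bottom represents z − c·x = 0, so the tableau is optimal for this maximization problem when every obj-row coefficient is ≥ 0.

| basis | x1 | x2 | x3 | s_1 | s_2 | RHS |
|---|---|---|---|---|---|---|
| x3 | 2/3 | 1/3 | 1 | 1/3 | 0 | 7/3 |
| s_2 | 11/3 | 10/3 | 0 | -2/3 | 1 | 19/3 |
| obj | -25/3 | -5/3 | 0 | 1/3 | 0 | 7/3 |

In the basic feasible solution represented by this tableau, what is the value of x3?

x3 is basic (row 1); its value is the RHS of that row, 7/3.

7/3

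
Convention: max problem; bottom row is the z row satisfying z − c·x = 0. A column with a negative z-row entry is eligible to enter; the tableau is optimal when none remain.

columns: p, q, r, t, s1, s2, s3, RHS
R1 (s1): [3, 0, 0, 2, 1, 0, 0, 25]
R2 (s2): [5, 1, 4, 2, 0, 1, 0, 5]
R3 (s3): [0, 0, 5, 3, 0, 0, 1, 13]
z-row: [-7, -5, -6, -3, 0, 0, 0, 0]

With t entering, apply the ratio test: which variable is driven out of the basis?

s2

Column t entries and ratios — s1: 25/2 = 25/2; s2: 5/2 = 5/2; s3: 13/3 = 13/3.
Smallest ratio is 5/2 in the row of s2, so s2 leaves.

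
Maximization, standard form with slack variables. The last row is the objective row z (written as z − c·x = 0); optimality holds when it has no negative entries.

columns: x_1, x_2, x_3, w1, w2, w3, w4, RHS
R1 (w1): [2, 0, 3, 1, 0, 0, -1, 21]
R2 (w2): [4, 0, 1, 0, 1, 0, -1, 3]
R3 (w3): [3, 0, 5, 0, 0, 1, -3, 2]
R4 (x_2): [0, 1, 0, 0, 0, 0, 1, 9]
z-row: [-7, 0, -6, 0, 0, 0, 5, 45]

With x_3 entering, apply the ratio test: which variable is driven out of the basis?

Column x_3 entries and ratios — w1: 21/3 = 7; w2: 3/1 = 3; w3: 2/5 = 2/5; x_2: 0 ≤ 0, skip.
Smallest ratio is 2/5 in the row of w3, so w3 leaves.

w3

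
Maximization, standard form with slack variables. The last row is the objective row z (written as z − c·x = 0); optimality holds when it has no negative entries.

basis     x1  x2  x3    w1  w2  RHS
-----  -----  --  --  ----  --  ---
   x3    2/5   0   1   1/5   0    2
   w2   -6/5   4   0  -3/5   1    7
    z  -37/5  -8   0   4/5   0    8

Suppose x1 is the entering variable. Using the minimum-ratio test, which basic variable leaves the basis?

x3

Column x1 entries and ratios — x3: 2/(2/5) = 5; w2: -6/5 ≤ 0, skip.
Smallest ratio is 5 in the row of x3, so x3 leaves.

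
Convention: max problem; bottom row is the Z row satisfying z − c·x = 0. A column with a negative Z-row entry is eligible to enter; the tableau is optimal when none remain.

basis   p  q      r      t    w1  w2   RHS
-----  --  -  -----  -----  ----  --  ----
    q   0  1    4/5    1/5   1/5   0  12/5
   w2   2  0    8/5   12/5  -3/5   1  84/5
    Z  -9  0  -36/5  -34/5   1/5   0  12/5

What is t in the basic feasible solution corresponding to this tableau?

0

t is not in the basis, so in the current basic feasible solution t = 0.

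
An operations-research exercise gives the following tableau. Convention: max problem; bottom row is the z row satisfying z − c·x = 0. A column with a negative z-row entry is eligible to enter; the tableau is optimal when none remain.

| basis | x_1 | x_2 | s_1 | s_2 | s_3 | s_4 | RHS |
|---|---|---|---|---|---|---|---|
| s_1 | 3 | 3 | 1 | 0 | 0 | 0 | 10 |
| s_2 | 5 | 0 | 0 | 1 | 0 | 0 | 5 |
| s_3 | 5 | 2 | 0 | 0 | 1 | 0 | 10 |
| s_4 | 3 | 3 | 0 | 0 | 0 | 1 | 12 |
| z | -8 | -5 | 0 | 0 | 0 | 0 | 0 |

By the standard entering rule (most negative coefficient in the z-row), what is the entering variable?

Negative z-row entries: x_1: -8, x_2: -5.
The most negative is -8 in column x_1, so x_1 enters.

x_1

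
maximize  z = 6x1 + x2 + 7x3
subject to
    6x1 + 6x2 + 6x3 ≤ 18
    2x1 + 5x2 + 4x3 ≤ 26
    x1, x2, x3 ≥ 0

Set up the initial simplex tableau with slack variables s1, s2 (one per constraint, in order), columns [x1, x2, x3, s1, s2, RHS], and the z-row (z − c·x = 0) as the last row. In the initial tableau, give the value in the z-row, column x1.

The z-row carries the negated objective coefficients: the x1 entry is -6.

-6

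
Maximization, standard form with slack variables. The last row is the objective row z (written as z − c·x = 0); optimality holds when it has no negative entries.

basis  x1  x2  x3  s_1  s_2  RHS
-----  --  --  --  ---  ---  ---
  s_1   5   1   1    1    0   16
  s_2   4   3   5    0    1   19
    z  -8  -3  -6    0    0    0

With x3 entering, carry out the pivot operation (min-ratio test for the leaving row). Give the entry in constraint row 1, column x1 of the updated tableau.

21/5

Ratio test on column x3 — row 1: 16/1 = 16; row 2: 19/5 = 19/5. Minimum is 19/5 at row 2 (s_2 leaves); pivot element 5.
Divide row 2 by 5; eliminate column x3 from the other rows.
Row 1 update in column x1: 5 − 1·(4/5) = 21/5.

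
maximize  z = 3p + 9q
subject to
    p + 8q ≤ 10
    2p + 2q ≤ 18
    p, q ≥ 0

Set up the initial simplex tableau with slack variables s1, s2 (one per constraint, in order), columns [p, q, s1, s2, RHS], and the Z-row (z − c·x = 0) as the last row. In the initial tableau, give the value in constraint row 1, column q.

8

Constraint 1 has coefficient 8 on q.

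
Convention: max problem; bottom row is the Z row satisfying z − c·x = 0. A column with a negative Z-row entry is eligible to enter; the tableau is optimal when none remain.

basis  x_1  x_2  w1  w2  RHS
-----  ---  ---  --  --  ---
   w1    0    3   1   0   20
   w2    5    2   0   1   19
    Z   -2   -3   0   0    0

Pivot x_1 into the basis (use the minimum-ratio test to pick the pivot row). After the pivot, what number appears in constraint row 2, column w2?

Ratio test on column x_1 — row 1: entry 0 ≤ 0; row 2: 19/5 = 19/5. Minimum is 19/5 at row 2 (w2 leaves); pivot element 5.
Divide row 2 by 5; eliminate column x_1 from the other rows.
In the new row 2, the w2 entry is the old entry divided by the pivot: 1/5 = 1/5.

1/5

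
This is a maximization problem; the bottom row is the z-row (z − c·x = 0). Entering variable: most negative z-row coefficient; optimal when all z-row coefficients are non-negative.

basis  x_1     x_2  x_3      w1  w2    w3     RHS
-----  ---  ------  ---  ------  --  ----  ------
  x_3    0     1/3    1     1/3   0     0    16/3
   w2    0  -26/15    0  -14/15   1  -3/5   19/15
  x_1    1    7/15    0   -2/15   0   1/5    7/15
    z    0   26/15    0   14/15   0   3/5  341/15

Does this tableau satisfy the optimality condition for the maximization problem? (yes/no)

Every z-row coefficient is ≥ 0, so the tableau is optimal.

yes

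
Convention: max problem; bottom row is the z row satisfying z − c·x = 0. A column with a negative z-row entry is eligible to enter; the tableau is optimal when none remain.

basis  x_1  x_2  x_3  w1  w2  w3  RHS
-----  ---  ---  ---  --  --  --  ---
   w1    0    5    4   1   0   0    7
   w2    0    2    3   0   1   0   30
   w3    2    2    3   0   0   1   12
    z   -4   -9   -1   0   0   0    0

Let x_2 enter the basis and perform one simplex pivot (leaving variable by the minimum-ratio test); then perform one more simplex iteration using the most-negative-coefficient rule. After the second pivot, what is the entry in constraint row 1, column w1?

Ratio test on column x_2 — row 1: 7/5 = 7/5; row 2: 30/2 = 15; row 3: 12/2 = 6. Minimum is 7/5 at row 1 (w1 leaves); pivot element 5.
Divide row 1 by 5; eliminate column x_2 from the other rows.
Second iteration: most negative z-row entry is -4 in column x_1, so x_1 enters.
Ratio test on column x_1 — row 1: entry 0 ≤ 0; row 2: entry 0 ≤ 0; row 3: (46/5)/2 = 23/5. Minimum is 23/5 at row 3 (w3 leaves); pivot element 2.
Divide row 3 by 2; eliminate column x_1 from the other rows.
After both pivots, the entry at constraint row 1, column w1 is 1/5.

1/5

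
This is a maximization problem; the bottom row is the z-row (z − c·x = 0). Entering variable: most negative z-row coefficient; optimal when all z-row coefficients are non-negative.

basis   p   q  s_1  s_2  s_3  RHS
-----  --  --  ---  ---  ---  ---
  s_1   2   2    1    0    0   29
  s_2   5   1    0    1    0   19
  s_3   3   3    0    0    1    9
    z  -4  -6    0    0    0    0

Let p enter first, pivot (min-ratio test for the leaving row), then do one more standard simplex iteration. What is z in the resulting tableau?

Ratio test on column p — row 1: 29/2 = 29/2; row 2: 19/5 = 19/5; row 3: 9/3 = 3. Minimum is 3 at row 3 (s_3 leaves); pivot element 3.
Pivot on row 3; the z-row RHS becomes 0 − (-4)·3 = 12.
Next entering variable (most negative z-row entry -2): q.
Ratio test on column q — row 1: entry 0 ≤ 0; row 2: entry -4 ≤ 0; row 3: 3/1 = 3. Minimum is 3 at row 3 (p leaves); pivot element 1.
After the second pivot the z-row RHS is 12 − (-2)·3 = 18.

18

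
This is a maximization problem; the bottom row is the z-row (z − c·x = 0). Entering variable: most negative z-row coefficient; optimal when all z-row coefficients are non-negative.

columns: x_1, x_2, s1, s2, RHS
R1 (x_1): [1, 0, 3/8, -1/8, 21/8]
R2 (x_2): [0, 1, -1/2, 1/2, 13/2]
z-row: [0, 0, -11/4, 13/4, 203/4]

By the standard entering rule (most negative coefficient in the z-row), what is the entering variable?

s1

Negative z-row entries: s1: -11/4.
The most negative is -11/4 in column s1, so s1 enters.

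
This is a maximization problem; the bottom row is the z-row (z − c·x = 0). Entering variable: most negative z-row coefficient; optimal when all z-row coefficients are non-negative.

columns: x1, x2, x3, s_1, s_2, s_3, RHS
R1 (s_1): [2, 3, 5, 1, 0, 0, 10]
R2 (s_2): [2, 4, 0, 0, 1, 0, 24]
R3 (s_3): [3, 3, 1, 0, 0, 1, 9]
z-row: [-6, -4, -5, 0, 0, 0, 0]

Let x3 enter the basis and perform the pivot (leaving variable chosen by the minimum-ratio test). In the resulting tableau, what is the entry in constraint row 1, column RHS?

Ratio test on column x3 — row 1: 10/5 = 2; row 2: entry 0 ≤ 0; row 3: 9/1 = 9. Minimum is 2 at row 1 (s_1 leaves); pivot element 5.
Divide row 1 by 5; eliminate column x3 from the other rows.
In the new row 1, the RHS entry is the old entry divided by the pivot: 10/5 = 2.

2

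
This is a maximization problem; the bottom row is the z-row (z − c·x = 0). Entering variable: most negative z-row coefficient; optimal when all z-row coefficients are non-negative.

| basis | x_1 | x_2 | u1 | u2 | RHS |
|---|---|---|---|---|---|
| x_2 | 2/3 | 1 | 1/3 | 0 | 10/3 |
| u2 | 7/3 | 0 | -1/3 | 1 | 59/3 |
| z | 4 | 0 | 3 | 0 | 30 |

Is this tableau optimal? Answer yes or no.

yes

Every z-row coefficient is ≥ 0, so the tableau is optimal.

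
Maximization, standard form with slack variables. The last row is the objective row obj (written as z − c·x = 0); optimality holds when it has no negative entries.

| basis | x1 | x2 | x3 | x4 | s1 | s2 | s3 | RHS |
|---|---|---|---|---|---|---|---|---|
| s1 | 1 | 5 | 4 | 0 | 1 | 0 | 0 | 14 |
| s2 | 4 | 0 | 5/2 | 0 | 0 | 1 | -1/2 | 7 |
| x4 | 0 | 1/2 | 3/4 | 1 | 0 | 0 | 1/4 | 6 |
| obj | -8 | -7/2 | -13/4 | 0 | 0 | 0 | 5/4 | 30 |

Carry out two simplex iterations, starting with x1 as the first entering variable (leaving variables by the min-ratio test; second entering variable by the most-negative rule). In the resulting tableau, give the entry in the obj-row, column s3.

27/80

Ratio test on column x1 — row 1: 14/1 = 14; row 2: 7/4 = 7/4; row 3: entry 0 ≤ 0. Minimum is 7/4 at row 2 (s2 leaves); pivot element 4.
Divide row 2 by 4; eliminate column x1 from the other rows.
Second iteration: most negative obj-row entry is -7/2 in column x2, so x2 enters.
Ratio test on column x2 — row 1: (49/4)/5 = 49/20; row 2: entry 0 ≤ 0; row 3: 6/(1/2) = 12. Minimum is 49/20 at row 1 (s1 leaves); pivot element 5.
Divide row 1 by 5; eliminate column x2 from the other rows.
After both pivots, the entry at the obj-row, column s3 is 27/80.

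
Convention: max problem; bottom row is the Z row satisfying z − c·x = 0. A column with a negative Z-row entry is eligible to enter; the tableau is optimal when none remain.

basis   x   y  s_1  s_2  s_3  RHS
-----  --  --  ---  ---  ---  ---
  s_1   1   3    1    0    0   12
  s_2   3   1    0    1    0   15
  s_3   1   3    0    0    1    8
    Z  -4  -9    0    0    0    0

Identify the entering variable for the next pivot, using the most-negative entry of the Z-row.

y

Negative Z-row entries: x: -4, y: -9.
The most negative is -9 in column y, so y enters.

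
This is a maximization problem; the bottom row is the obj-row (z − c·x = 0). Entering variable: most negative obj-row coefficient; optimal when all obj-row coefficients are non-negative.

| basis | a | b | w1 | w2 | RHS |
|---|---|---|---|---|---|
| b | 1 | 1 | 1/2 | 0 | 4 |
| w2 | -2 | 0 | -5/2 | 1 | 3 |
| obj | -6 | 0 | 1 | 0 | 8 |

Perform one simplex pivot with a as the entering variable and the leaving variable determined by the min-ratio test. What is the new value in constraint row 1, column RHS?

Ratio test on column a — row 1: 4/1 = 4; row 2: entry -2 ≤ 0. Minimum is 4 at row 1 (b leaves); pivot element 1.
Divide row 1 by 1; eliminate column a from the other rows.
In the new row 1, the RHS entry is the old entry divided by the pivot: 4/1 = 4.

4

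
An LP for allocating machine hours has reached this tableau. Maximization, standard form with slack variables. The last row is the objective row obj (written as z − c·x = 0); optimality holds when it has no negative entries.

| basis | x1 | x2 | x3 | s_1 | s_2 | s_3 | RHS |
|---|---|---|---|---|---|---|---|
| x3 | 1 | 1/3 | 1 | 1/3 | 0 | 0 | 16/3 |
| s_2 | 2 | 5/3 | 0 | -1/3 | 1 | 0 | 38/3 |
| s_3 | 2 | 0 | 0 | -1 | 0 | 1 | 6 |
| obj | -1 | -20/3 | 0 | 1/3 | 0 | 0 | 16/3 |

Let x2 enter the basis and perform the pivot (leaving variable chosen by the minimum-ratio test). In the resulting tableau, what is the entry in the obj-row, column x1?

7

Ratio test on column x2 — row 1: (16/3)/(1/3) = 16; row 2: (38/3)/(5/3) = 38/5; row 3: entry 0 ≤ 0. Minimum is 38/5 at row 2 (s_2 leaves); pivot element 5/3.
Divide row 2 by 5/3; eliminate column x2 from the other rows.
obj-row update in column x1: -1 − (-20/3)·(6/5) = 7.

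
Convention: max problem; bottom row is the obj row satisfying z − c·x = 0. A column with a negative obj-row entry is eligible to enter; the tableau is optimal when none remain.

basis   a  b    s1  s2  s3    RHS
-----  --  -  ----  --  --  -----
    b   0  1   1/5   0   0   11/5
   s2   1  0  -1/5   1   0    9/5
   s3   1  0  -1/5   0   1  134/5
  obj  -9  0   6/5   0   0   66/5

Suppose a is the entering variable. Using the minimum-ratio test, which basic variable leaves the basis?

Column a entries and ratios — b: 0 ≤ 0, skip; s2: (9/5)/1 = 9/5; s3: (134/5)/1 = 134/5.
Smallest ratio is 9/5 in the row of s2, so s2 leaves.

s2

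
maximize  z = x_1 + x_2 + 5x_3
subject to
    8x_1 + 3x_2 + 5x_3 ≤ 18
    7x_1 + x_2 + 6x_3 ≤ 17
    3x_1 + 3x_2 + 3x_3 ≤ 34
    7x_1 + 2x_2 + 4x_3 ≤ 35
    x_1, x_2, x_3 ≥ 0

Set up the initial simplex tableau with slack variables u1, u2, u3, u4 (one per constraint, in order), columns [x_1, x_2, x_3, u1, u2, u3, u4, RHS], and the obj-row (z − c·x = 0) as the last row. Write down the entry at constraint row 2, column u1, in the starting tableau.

Slack u1 belongs to constraint 1; its column is the unit vector e_1, so the entry in row 2 is 0.

0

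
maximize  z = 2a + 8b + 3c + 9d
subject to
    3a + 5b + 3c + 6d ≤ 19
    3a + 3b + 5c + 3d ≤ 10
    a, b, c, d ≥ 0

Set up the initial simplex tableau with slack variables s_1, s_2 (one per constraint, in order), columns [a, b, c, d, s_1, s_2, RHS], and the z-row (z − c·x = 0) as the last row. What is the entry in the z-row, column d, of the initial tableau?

The z-row carries the negated objective coefficients: the d entry is -9.

-9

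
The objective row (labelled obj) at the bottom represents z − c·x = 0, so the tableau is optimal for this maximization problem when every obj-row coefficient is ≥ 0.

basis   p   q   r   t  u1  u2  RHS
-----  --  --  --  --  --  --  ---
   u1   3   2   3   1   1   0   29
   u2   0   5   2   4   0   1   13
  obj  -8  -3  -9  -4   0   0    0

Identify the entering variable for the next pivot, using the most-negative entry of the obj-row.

r

Negative obj-row entries: p: -8, q: -3, r: -9, t: -4.
The most negative is -9 in column r, so r enters.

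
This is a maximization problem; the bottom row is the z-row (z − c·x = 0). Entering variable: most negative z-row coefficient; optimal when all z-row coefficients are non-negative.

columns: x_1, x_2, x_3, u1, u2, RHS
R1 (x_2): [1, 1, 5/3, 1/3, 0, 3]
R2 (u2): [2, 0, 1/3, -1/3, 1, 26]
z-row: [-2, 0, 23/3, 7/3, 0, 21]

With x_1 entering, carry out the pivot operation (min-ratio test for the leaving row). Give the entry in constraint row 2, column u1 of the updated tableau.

-1

Ratio test on column x_1 — row 1: 3/1 = 3; row 2: 26/2 = 13. Minimum is 3 at row 1 (x_2 leaves); pivot element 1.
Divide row 1 by 1; eliminate column x_1 from the other rows.
Row 2 update in column u1: -1/3 − 2·(1/3) = -1.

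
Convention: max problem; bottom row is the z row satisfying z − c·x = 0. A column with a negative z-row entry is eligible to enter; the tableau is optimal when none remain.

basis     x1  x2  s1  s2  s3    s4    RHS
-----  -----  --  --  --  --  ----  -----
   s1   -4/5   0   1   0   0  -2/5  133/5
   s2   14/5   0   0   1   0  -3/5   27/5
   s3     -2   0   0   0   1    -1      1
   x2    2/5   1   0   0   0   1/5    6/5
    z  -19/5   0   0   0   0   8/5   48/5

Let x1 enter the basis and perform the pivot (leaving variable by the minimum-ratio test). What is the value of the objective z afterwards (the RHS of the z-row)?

Ratio test on column x1 — row 1: entry -4/5 ≤ 0; row 2: (27/5)/(14/5) = 27/14; row 3: entry -2 ≤ 0; row 4: (6/5)/(2/5) = 3. Minimum is 27/14 at row 2 (s2 leaves); pivot element 14/5.
Pivot on row 2; the z-row RHS becomes 48/5 − (-19/5)·(27/14) = 237/14.

237/14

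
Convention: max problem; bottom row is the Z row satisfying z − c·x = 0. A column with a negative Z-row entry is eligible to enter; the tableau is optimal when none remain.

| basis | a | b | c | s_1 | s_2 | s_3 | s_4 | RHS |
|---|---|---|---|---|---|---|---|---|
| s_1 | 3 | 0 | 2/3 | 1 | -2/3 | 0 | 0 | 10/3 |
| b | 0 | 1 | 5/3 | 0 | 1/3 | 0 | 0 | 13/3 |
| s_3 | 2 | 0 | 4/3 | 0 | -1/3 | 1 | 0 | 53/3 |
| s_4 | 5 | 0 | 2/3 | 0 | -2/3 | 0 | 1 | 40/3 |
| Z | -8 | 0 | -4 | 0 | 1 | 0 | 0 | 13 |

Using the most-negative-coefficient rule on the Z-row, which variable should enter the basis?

a

Negative Z-row entries: a: -8, c: -4.
The most negative is -8 in column a, so a enters.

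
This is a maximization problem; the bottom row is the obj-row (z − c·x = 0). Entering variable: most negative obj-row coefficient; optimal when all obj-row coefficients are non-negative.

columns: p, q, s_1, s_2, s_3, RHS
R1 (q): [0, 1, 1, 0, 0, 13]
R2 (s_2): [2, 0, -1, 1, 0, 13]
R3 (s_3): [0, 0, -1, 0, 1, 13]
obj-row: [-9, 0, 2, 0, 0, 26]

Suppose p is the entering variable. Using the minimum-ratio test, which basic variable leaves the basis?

s_2

Column p entries and ratios — q: 0 ≤ 0, skip; s_2: 13/2 = 13/2; s_3: 0 ≤ 0, skip.
Smallest ratio is 13/2 in the row of s_2, so s_2 leaves.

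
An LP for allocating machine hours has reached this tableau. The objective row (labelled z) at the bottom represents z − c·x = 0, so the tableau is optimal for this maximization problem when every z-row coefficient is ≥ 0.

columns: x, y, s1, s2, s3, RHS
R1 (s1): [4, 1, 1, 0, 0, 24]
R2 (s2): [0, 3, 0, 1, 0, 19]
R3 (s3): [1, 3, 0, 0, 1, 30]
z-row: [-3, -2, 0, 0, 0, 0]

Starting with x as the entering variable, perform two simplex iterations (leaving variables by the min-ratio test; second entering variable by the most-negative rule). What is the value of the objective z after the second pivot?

Ratio test on column x — row 1: 24/4 = 6; row 2: entry 0 ≤ 0; row 3: 30/1 = 30. Minimum is 6 at row 1 (s1 leaves); pivot element 4.
Pivot on row 1; the z-row RHS becomes 0 − (-3)·6 = 18.
Next entering variable (most negative z-row entry -5/4): y.
Ratio test on column y — row 1: 6/(1/4) = 24; row 2: 19/3 = 19/3; row 3: 24/(11/4) = 96/11. Minimum is 19/3 at row 2 (s2 leaves); pivot element 3.
After the second pivot the z-row RHS is 18 − (-5/4)·(19/3) = 311/12.

311/12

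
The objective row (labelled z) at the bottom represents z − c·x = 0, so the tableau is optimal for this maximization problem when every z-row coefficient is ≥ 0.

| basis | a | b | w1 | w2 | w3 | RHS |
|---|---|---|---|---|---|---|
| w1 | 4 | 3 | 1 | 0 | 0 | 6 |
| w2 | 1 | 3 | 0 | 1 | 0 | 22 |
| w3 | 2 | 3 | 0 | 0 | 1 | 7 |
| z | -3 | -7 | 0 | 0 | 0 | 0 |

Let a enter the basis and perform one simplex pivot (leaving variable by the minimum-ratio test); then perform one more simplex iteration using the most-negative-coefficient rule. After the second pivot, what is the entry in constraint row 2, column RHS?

16

Ratio test on column a — row 1: 6/4 = 3/2; row 2: 22/1 = 22; row 3: 7/2 = 7/2. Minimum is 3/2 at row 1 (w1 leaves); pivot element 4.
Divide row 1 by 4; eliminate column a from the other rows.
Second iteration: most negative z-row entry is -19/4 in column b, so b enters.
Ratio test on column b — row 1: (3/2)/(3/4) = 2; row 2: (41/2)/(9/4) = 82/9; row 3: 4/(3/2) = 8/3. Minimum is 2 at row 1 (a leaves); pivot element 3/4.
Divide row 1 by 3/4; eliminate column b from the other rows.
After both pivots, the entry at constraint row 2, column RHS is 16.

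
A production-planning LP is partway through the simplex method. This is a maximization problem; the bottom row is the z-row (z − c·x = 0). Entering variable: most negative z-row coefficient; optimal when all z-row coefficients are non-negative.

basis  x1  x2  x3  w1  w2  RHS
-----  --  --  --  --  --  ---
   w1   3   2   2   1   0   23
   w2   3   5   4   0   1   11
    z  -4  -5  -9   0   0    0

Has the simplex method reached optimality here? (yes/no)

The z-row has a negative entry -9 in column x3, so it is not optimal.

no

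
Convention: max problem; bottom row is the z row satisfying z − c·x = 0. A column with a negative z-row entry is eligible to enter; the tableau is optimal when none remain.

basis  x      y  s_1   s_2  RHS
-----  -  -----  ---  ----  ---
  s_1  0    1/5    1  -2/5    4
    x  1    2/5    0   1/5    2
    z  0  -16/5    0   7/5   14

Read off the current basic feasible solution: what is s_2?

0

s_2 is not in the basis, so in the current basic feasible solution s_2 = 0.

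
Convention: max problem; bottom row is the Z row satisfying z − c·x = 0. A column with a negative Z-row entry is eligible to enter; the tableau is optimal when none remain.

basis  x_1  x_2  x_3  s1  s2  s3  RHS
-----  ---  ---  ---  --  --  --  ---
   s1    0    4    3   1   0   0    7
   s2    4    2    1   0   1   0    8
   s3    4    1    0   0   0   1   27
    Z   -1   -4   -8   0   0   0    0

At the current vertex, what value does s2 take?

s2 is basic (row 2); its value is the RHS of that row, 8.

8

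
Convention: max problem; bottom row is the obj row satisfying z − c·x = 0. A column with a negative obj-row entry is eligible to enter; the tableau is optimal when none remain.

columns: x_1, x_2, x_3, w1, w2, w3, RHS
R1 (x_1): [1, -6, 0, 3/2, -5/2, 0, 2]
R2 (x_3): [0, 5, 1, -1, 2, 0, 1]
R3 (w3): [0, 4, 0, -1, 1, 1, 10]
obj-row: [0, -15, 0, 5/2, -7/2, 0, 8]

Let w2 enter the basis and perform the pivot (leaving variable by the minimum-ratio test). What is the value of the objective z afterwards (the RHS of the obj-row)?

39/4

Ratio test on column w2 — row 1: entry -5/2 ≤ 0; row 2: 1/2 = 1/2; row 3: 10/1 = 10. Minimum is 1/2 at row 2 (x_3 leaves); pivot element 2.
Pivot on row 2; the obj-row RHS becomes 8 − (-7/2)·(1/2) = 39/4.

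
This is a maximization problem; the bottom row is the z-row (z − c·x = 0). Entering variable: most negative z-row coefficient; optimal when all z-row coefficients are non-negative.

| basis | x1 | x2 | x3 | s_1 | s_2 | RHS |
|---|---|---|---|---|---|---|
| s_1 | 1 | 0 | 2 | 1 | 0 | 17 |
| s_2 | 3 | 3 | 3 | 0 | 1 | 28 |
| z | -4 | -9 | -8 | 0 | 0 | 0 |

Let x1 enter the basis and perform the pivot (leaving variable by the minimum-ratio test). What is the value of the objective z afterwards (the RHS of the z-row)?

Ratio test on column x1 — row 1: 17/1 = 17; row 2: 28/3 = 28/3. Minimum is 28/3 at row 2 (s_2 leaves); pivot element 3.
Pivot on row 2; the z-row RHS becomes 0 − (-4)·(28/3) = 112/3.

112/3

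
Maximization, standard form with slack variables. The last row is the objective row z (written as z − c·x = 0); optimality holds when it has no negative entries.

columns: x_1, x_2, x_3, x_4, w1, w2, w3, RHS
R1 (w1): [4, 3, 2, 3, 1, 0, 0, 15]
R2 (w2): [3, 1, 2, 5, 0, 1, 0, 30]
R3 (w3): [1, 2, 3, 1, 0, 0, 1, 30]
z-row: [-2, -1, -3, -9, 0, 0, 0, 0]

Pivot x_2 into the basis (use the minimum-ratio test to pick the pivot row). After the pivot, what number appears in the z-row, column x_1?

Ratio test on column x_2 — row 1: 15/3 = 5; row 2: 30/1 = 30; row 3: 30/2 = 15. Minimum is 5 at row 1 (w1 leaves); pivot element 3.
Divide row 1 by 3; eliminate column x_2 from the other rows.
z-row update in column x_1: -2 − (-1)·(4/3) = -2/3.

-2/3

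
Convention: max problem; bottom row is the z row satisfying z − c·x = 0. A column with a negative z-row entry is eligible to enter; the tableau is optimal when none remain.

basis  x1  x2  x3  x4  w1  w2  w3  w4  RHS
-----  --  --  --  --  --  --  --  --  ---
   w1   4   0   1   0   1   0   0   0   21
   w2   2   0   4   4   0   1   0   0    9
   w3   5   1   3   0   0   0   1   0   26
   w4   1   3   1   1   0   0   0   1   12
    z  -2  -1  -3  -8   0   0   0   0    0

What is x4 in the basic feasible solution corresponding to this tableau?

x4 is not in the basis, so in the current basic feasible solution x4 = 0.

0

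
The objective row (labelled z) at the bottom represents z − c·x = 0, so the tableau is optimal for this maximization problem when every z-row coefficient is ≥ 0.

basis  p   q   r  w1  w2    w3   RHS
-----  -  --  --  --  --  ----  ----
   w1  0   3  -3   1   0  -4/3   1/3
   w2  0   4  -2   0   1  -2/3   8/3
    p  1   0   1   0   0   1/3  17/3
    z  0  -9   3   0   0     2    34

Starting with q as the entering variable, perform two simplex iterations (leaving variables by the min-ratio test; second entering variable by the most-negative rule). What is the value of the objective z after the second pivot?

Ratio test on column q — row 1: (1/3)/3 = 1/9; row 2: (8/3)/4 = 2/3; row 3: entry 0 ≤ 0. Minimum is 1/9 at row 1 (w1 leaves); pivot element 3.
Pivot on row 1; the z-row RHS becomes 34 − (-9)·(1/9) = 35.
Next entering variable (most negative z-row entry -6): r.
Ratio test on column r — row 1: entry -1 ≤ 0; row 2: (20/9)/2 = 10/9; row 3: (17/3)/1 = 17/3. Minimum is 10/9 at row 2 (w2 leaves); pivot element 2.
After the second pivot the z-row RHS is 35 − (-6)·(10/9) = 125/3.

125/3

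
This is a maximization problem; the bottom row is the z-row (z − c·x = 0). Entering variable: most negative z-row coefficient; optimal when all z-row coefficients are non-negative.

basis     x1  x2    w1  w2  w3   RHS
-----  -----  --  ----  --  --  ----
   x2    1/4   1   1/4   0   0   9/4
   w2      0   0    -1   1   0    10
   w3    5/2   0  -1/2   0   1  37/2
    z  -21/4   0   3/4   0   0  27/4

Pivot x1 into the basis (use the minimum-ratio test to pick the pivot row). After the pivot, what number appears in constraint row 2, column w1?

Ratio test on column x1 — row 1: (9/4)/(1/4) = 9; row 2: entry 0 ≤ 0; row 3: (37/2)/(5/2) = 37/5. Minimum is 37/5 at row 3 (w3 leaves); pivot element 5/2.
Divide row 3 by 5/2; eliminate column x1 from the other rows.
Row 2 update in column w1: -1 − 0·(-1/5) = -1.

-1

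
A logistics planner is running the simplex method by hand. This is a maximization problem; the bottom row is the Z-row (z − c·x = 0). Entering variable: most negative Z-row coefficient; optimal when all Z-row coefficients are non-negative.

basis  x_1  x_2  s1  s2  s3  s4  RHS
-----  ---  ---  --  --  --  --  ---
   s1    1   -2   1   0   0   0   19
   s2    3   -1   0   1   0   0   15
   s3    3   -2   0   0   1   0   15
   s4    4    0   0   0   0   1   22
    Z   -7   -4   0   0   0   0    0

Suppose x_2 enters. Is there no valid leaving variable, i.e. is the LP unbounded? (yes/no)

yes

Every constraint-row entry in column x_2 is ≤ 0, so increasing x_2 is unbounded.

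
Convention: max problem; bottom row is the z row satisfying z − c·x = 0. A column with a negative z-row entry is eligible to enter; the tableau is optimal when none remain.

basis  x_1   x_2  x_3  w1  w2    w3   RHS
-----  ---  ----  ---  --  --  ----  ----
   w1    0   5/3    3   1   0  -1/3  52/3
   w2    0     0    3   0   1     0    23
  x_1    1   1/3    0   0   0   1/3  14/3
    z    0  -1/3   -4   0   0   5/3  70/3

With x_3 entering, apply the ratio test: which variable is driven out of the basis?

w1

Column x_3 entries and ratios — w1: (52/3)/3 = 52/9; w2: 23/3 = 23/3; x_1: 0 ≤ 0, skip.
Smallest ratio is 52/9 in the row of w1, so w1 leaves.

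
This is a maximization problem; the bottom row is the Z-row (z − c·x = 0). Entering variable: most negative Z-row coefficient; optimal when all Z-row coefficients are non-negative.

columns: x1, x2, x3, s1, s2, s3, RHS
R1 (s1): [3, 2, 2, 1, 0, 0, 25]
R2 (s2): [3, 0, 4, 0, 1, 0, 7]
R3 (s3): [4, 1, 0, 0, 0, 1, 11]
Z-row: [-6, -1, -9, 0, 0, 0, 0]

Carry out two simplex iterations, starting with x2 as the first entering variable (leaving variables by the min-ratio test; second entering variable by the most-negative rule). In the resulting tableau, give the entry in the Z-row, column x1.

Ratio test on column x2 — row 1: 25/2 = 25/2; row 2: entry 0 ≤ 0; row 3: 11/1 = 11. Minimum is 11 at row 3 (s3 leaves); pivot element 1.
Divide row 3 by 1; eliminate column x2 from the other rows.
Second iteration: most negative Z-row entry is -9 in column x3, so x3 enters.
Ratio test on column x3 — row 1: 3/2 = 3/2; row 2: 7/4 = 7/4; row 3: entry 0 ≤ 0. Minimum is 3/2 at row 1 (s1 leaves); pivot element 2.
Divide row 1 by 2; eliminate column x3 from the other rows.
After both pivots, the entry at the Z-row, column x1 is -49/2.

-49/2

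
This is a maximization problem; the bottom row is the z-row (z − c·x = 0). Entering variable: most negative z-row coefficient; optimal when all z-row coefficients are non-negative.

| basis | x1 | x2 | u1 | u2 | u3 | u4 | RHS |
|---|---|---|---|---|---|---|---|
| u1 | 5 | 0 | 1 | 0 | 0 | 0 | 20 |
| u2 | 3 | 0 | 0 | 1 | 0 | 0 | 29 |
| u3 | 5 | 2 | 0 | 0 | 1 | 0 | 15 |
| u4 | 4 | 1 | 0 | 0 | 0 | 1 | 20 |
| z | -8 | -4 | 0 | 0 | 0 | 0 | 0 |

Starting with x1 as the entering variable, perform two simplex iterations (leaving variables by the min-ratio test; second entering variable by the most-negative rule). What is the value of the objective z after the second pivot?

Ratio test on column x1 — row 1: 20/5 = 4; row 2: 29/3 = 29/3; row 3: 15/5 = 3; row 4: 20/4 = 5. Minimum is 3 at row 3 (u3 leaves); pivot element 5.
Pivot on row 3; the z-row RHS becomes 0 − (-8)·3 = 24.
Next entering variable (most negative z-row entry -4/5): x2.
Ratio test on column x2 — row 1: entry -2 ≤ 0; row 2: entry -6/5 ≤ 0; row 3: 3/(2/5) = 15/2; row 4: entry -3/5 ≤ 0. Minimum is 15/2 at row 3 (x1 leaves); pivot element 2/5.
After the second pivot the z-row RHS is 24 − (-4/5)·(15/2) = 30.

30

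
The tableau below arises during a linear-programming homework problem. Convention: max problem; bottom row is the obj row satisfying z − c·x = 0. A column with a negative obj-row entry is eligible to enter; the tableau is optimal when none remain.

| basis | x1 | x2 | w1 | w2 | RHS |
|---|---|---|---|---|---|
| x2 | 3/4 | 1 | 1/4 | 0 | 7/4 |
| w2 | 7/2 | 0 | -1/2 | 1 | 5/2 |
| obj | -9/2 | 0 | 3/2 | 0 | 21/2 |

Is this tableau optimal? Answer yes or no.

no

The obj-row has a negative entry -9/2 in column x1, so it is not optimal.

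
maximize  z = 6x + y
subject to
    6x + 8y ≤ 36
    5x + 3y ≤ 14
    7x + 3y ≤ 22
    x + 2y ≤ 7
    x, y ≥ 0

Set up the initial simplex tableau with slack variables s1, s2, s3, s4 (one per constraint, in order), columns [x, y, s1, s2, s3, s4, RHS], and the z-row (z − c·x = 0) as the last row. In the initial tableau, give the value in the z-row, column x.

The z-row carries the negated objective coefficients: the x entry is -6.

-6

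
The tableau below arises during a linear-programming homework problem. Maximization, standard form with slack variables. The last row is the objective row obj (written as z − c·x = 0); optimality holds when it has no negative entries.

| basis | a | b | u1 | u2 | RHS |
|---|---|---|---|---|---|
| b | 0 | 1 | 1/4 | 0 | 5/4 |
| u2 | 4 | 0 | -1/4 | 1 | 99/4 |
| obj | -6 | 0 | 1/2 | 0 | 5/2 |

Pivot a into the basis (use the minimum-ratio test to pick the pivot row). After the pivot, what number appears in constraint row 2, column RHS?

Ratio test on column a — row 1: entry 0 ≤ 0; row 2: (99/4)/4 = 99/16. Minimum is 99/16 at row 2 (u2 leaves); pivot element 4.
Divide row 2 by 4; eliminate column a from the other rows.
In the new row 2, the RHS entry is the old entry divided by the pivot: (99/4)/4 = 99/16.

99/16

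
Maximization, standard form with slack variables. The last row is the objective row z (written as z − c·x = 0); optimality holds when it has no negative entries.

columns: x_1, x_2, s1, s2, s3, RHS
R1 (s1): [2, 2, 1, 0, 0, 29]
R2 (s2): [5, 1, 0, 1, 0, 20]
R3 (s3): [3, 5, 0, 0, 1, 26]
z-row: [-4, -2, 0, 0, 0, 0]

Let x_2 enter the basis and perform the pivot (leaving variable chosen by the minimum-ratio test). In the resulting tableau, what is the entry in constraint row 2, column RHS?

Ratio test on column x_2 — row 1: 29/2 = 29/2; row 2: 20/1 = 20; row 3: 26/5 = 26/5. Minimum is 26/5 at row 3 (s3 leaves); pivot element 5.
Divide row 3 by 5; eliminate column x_2 from the other rows.
Row 2 update in column RHS: 20 − 1·(26/5) = 74/5.

74/5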